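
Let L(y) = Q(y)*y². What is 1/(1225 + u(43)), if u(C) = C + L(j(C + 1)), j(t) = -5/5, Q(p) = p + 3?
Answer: 1/1270 ≈ 0.00078740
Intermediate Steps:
Q(p) = 3 + p
j(t) = -1 (j(t) = -5*⅕ = -1)
L(y) = y²*(3 + y) (L(y) = (3 + y)*y² = y²*(3 + y))
u(C) = 2 + C (u(C) = C + (-1)²*(3 - 1) = C + 1*2 = C + 2 = 2 + C)
1/(1225 + u(43)) = 1/(1225 + (2 + 43)) = 1/(1225 + 45) = 1/1270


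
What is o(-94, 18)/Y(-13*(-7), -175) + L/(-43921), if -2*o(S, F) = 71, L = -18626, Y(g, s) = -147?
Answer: 8594435/12912774 ≈ 0.66558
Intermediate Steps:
o(S, F) = -71/2 (o(S, F) = -½*71 = -71/2)
o(-94, 18)/Y(-13*(-7), -175) + L/(-43921) = -71/2/(-147) - 18626/(-43921) = -71/2*(-1/147) - 18626*(-1/43921) = 71/294 + 18626/43921 = 8594435/12912774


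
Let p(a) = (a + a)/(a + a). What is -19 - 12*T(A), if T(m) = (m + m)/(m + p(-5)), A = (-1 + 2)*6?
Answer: -277/7 ≈ -39.571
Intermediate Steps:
A = 6 (A = 1*6 = 6)
p(a) = 1 (p(a) = (2*a)/((2*a)) = (2*a)*(1/(2*a)) = 1)
T(m) = 2*m/(1 + m) (T(m) = (m + m)/(m + 1) = (2*m)/(1 + m) = 2*m/(1 + m))
-19 - 12*T(A) = -19 - 24*6/(1 + 6) = -19 - 24*6/7 = -19 - 12*12/7 = -19 - 144/7 = -277/7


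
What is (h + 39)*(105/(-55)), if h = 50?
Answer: -1869/11 ≈ -169.91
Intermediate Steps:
(h + 39)*(105/(-55)) = (50 + 39)*(105/(-55)) = 89*(105*(-1/55)) = 89*(-21/11) = -1869/11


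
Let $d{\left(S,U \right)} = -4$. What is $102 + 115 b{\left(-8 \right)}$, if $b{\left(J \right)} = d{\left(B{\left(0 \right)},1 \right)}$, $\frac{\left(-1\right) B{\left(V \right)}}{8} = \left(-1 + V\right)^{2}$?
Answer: $-358$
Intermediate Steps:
$B{\left(V \right)} = - 8 \left(-1 + V\right)^{2}$
$b{\left(J \right)} = -4$
$102 + 115 b{\left(-8 \right)} = 102 + 115 \left(-4\right) = 102 - 460 = -358$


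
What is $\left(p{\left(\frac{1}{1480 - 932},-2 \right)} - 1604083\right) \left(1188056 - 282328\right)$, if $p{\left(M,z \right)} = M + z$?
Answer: $- \frac{199042463520128}{137} \approx -1.4529 \cdot 10^{12}$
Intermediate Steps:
$\left(p{\left(\frac{1}{1480 - 932},-2 \right)} - 1604083\right) \left(1188056 - 282328\right) = \left(\left(\frac{1}{1480 - 932} - 2\right) - 1604083\right) \left(1188056 - 282328\right) = \left(\left(\frac{1}{548} - 2\right) - 1604083\right) 905728 = \left(- \frac{1095}{548} - 1604083\right) 905728 = \left(- \frac{879038579}{548}\right) 905728 = - \frac{199042463520128}{137}$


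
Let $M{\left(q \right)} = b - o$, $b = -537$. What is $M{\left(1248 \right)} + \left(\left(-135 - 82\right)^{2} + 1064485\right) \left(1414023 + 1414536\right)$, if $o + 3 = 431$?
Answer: $3144152640901$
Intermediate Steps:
$o = 428$ ($o = -3 + 431 = 428$)
$M{\left(q \right)} = -965$ ($M{\left(q \right)} = -537 - 428 = -965$)
$M{\left(1248 \right)} + \left(\left(-135 - 82\right)^{2} + 1064485\right) \left(1414023 + 1414536\right) = -965 + \left(\left(-135 - 82\right)^{2} + 1064485\right) \left(1414023 + 1414536\right) = -965 + \left(\left(-217\right)^{2} + 1064485\right) 2828559 = -965 + \left(47089 + 1064485\right) 2828559 = -965 + 1111574 \cdot 2828559 = -965 + 3144152641866 = 3144152640901$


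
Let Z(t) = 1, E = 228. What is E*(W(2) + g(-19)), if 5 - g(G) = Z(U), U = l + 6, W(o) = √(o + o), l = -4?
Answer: 1368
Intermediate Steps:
W(o) = √2*√o (W(o) = √(2*o) = √2*√o)
U = 2 (U = -4 + 6 = 2)
g(G) = 4 (g(G) = 5 - 1*1 = 5 - 1 = 4)
E*(W(2) + g(-19)) = 228*(√2*√2 + 4) = 228*(2 + 4) = 228*6 = 1368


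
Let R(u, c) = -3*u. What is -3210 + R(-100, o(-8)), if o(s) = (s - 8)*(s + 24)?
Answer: -2910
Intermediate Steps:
o(s) = (-8 + s)*(24 + s)
-3210 + R(-100, o(-8)) = -3210 - 3*(-100) = -3210 + 300 = -2910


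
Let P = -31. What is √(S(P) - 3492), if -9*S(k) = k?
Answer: I*√31397/3 ≈ 59.064*I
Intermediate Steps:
S(k) = -k/9
√(S(P) - 3492) = √(-⅑*(-31) - 3492) = √(31/9 - 3492) = √(-31397/9) = I*√31397/3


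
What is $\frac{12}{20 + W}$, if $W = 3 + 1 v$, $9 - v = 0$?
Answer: $\frac{3}{8} \approx 0.375$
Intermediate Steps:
$v = 9$ ($v = 9 - 0 = 9 + 0 = 9$)
$W = 12$ ($W = 3 + 1 \cdot 9 = 3 + 9 = 12$)
$\frac{12}{20 + W} = \frac{12}{20 + 12} = \frac{12}{32} = 12 \cdot \frac{1}{32} = \frac{3}{8}$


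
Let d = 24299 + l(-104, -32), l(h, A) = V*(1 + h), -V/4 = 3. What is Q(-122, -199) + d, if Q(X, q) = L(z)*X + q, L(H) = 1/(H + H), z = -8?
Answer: 202749/8 ≈ 25344.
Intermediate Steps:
V = -12 (V = -4*3 = -12)
L(H) = 1/(2*H)
Q(X, q) = q - X/16 (Q(X, q) = ((½)/(-8))*X + q = ((½)*(-⅛))*X + q = -X/16 + q = q - X/16)
l(h, A) = -12 - 12*h (l(h, A) = -12*(1 + h) = -12 - 12*h)
d = 25535 (d = 24299 + (-12 - 12*(-104)) = 24299 + (-12 + 1248) = 24299 + 1236 = 25535)
Q(-122, -199) + d = (-199 - 1/16*(-122)) + 25535 = (-199 + 61/8) + 25535 = -1531/8 + 25535 = 202749/8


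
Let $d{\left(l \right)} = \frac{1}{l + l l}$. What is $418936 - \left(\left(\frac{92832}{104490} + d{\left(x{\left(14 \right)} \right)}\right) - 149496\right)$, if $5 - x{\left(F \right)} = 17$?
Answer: $\frac{435566017747}{766260} \approx 5.6843 \cdot 10^{5}$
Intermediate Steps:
$x{\left(F \right)} = -12$ ($x{\left(F \right)} = 5 - 17 = -12$)
$d{\left(l \right)} = \frac{1}{l + l^{2}}$
$418936 - \left(\left(\frac{92832}{104490} + d{\left(x{\left(14 \right)} \right)}\right) - 149496\right) = 418936 - \left(\left(\frac{92832}{104490} + \frac{1}{\left(-12\right) \left(1 - 12\right)}\right) - 149496\right) = 418936 - \left(\left(92832 \cdot \frac{1}{104490} - \frac{1}{12 \left(-11\right)}\right) - 149496\right) = 418936 - \left(\left(\frac{15472}{17415} - - \frac{1}{132}\right) - 149496\right) = 418936 - \left(\left(\frac{15472}{17415} + \frac{1}{132}\right) - 149496\right) = 418936 - \left(\frac{686573}{766260} - 149496\right) = 418936 - - \frac{114552118387}{766260} = 418936 + \frac{114552118387}{766260} = \frac{435566017747}{766260}$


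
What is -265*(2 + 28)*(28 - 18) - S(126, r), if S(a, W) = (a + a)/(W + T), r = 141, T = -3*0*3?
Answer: -3736584/47 ≈ -79502.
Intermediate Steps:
T = 0 (T = 0*3 = 0)
S(a, W) = 2*a/W (S(a, W) = (a + a)/(W + 0) = (2*a)/W = 2*a/W)
-265*(2 + 28)*(28 - 18) - S(126, r) = -265*(2 + 28)*(28 - 18) - 2*126/141 = -7950*10 - 2*126/141 = -265*300 - 1*84/47 = -79500 - 84/47 = -3736584/47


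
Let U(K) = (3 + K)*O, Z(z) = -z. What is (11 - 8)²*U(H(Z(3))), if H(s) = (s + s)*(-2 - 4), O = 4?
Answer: 1404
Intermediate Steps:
H(s) = -12*s (H(s) = (2*s)*(-6) = -12*s)
U(K) = 12 + 4*K (U(K) = (3 + K)*4 = 12 + 4*K)
(11 - 8)²*U(H(Z(3))) = (11 - 8)²*(12 + 4*(-(-12)*3)) = 3²*(12 + 4*(-12*(-3))) = 9*(12 + 4*36) = 9*(12 + 144) = 9*156 = 1404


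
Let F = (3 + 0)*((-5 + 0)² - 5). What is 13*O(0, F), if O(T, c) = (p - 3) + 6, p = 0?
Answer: 39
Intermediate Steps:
F = 60 (F = 3*((-5)² - 5) = 3*(25 - 5) = 3*20 = 60)
O(T, c) = 3 (O(T, c) = (0 - 3) + 6 = -3 + 6 = 3)
13*O(0, F) = 13*3 = 39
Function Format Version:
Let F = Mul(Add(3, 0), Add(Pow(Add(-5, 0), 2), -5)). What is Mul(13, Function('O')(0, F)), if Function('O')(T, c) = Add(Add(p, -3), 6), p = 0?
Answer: 39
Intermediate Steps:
F = 60 (F = Mul(3, Add(Pow(-5, 2), -5)) = Mul(3, Add(25, -5)) = Mul(3, 20) = 60)
Function('O')(T, c) = 3 (Function('O')(T, c) = Add(Add(0, -3), 6) = Add(-3, 6) = 3)
Mul(13, Function('O')(0, F)) = Mul(13, 3) = 39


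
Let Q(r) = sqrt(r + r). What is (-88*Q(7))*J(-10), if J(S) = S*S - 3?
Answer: -8536*sqrt(14) ≈ -31939.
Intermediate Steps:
J(S) = -3 + S**2 (J(S) = S**2 - 3 = -3 + S**2)
Q(r) = sqrt(2)*sqrt(r) (Q(r) = sqrt(2*r) = sqrt(2)*sqrt(r))
(-88*Q(7))*J(-10) = (-88*sqrt(2)*sqrt(7))*(-3 + (-10)**2) = (-88*sqrt(14))*(-3 + 100) = -88*sqrt(14)*97 = -8536*sqrt(14)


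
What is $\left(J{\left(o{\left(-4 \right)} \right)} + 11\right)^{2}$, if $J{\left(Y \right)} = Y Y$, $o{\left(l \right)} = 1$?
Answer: $144$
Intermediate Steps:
$J{\left(Y \right)} = Y^{2}$
$\left(J{\left(o{\left(-4 \right)} \right)} + 11\right)^{2} = \left(1^{2} + 11\right)^{2} = \left(1 + 11\right)^{2} = 12^{2} = 144$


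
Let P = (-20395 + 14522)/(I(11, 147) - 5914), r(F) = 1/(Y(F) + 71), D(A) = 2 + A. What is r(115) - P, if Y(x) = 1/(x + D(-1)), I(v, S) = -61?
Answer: -47682801/49216075 ≈ -0.96885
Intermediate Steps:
Y(x) = 1/(1 + x) (Y(x) = 1/(x + (2 - 1)) = 1/(x + 1) = 1/(1 + x))
r(F) = 1/(71 + 1/(1 + F)) (r(F) = 1/(1/(1 + F) + 71) = 1/(71 + 1/(1 + F)))
P = 5873/5975 (P = (-20395 + 14522)/(-61 - 5914) = -5873/(-5975) = -5873*(-1/5975) = 5873/5975 ≈ 0.98293)
r(115) - P = (1 + 115)/(72 + 71*115) - 1*5873/5975 = 116/(72 + 8165) - 5873/5975 = 116/8237 - 5873/5975 = -47682801/49216075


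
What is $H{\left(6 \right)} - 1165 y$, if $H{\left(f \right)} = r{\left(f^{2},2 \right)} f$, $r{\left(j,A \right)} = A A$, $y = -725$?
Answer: $844649$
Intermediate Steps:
$r{\left(j,A \right)} = A^{2}$
$H{\left(f \right)} = 4 f$ ($H{\left(f \right)} = 2^{2} f = 4 f$)
$H{\left(6 \right)} - 1165 y = 4 \cdot 6 - -844625 = 24 + 844625 = 844649$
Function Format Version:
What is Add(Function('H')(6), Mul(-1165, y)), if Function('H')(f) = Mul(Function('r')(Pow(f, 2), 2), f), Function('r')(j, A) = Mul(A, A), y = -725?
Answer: 844649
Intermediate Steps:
Function('r')(j, A) = Pow(A, 2)
Function('H')(f) = Mul(4, f) (Function('H')(f) = Mul(Pow(2, 2), f) = Mul(4, f))
Add(Function('H')(6), Mul(-1165, y)) = Add(Mul(4, 6), Mul(-1165, -725)) = Add(24, 844625) = 844649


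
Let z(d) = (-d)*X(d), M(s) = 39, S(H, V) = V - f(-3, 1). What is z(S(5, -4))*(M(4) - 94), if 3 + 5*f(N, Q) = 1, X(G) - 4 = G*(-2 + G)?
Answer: -119592/25 ≈ -4783.7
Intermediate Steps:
X(G) = 4 + G*(-2 + G)
f(N, Q) = -⅖ (f(N, Q) = -⅗ + (⅕)*1 = -⅗ + ⅕ = -⅖)
S(H, V) = ⅖ + V (S(H, V) = V - 1*(-⅖) = V + ⅖ = ⅖ + V)
z(d) = -d*(4 + d² - 2*d) (z(d) = (-d)*(4 + d² - 2*d) = -d*(4 + d² - 2*d))
z(S(5, -4))*(M(4) - 94) = ((⅖ - 4)*(-4 - (⅖ - 4)² + 2*(⅖ - 4)))*(39 - 94) = -18*(-4 - (-18/5)² + 2*(-18/5))/5*(-55) = -18*(-4 - 1*324/25 - 36/5)/5*(-55) = -18*(-4 - 324/25 - 36/5)/5*(-55) = -18/5*(-604/25)*(-55) = (10872/125)*(-55) = -119592/25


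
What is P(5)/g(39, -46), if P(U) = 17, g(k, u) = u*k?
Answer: -17/1794 ≈ -0.0094760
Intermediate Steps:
g(k, u) = k*u
P(5)/g(39, -46) = 17/((39*(-46))) = 17/(-1794) = 17*(-1/1794) = -17/1794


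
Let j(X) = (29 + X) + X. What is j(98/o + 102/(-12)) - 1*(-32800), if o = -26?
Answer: 426458/13 ≈ 32804.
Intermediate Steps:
j(X) = 29 + 2*X
j(98/o + 102/(-12)) - 1*(-32800) = (29 + 2*(98/(-26) + 102/(-12))) - 1*(-32800) = (29 + 2*(98*(-1/26) + 102*(-1/12))) + 32800 = (29 + 2*(-49/13 - 17/2)) + 32800 = (29 + 2*(-319/26)) + 32800 = (29 - 319/13) + 32800 = 58/13 + 32800 = 426458/13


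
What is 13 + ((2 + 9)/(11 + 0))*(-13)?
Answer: 0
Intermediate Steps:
13 + ((2 + 9)/(11 + 0))*(-13) = 13 + (11/11)*(-13) = 13 + (11*(1/11))*(-13) = 13 + 1*(-13) = 13 - 13 = 0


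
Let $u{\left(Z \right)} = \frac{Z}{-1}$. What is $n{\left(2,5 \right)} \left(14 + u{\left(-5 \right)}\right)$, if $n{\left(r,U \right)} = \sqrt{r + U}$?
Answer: $19 \sqrt{7} \approx 50.269$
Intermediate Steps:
$n{\left(r,U \right)} = \sqrt{U + r}$
$u{\left(Z \right)} = - Z$ ($u{\left(Z \right)} = Z \left(-1\right) = - Z$)
$n{\left(2,5 \right)} \left(14 + u{\left(-5 \right)}\right) = \sqrt{5 + 2} \left(14 - -5\right) = \sqrt{7} \left(14 + 5\right) = \sqrt{7} \cdot 19 = 19 \sqrt{7}$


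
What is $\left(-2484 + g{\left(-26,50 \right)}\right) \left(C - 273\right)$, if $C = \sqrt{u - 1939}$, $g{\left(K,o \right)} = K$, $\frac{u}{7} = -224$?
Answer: $685230 - 2510 i \sqrt{3507} \approx 6.8523 \cdot 10^{5} - 1.4864 \cdot 10^{5} i$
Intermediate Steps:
$u = -1568$ ($u = 7 \left(-224\right) = -1568$)
$C = i \sqrt{3507}$ ($C = \sqrt{-1568 - 1939} = \sqrt{-3507} = i \sqrt{3507} \approx 59.22 i$)
$\left(-2484 + g{\left(-26,50 \right)}\right) \left(C - 273\right) = \left(-2484 - 26\right) \left(i \sqrt{3507} - 273\right) = - 2510 \left(-273 + i \sqrt{3507}\right) = 685230 - 2510 i \sqrt{3507}$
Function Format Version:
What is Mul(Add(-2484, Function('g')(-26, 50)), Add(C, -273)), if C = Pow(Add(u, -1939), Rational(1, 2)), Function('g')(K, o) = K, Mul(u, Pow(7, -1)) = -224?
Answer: Add(685230, Mul(-2510, I, Pow(3507, Rational(1, 2)))) ≈ Add(6.8523e+5, Mul(-1.4864e+5, I))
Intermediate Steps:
u = -1568 (u = Mul(7, -224) = -1568)
C = Mul(I, Pow(3507, Rational(1, 2))) (C = Pow(Add(-1568, -1939), Rational(1, 2)) = Pow(-3507, Rational(1, 2)) = Mul(I, Pow(3507, Rational(1, 2))) ≈ Mul(59.220, I))
Mul(Add(-2484, Function('g')(-26, 50)), Add(C, -273)) = Mul(Add(-2484, -26), Add(Mul(I, Pow(3507, Rational(1, 2))), -273)) = Mul(-2510, Add(-273, Mul(I, Pow(3507, Rational(1, 2))))) = Add(685230, Mul(-2510, I, Pow(3507, Rational(1, 2))))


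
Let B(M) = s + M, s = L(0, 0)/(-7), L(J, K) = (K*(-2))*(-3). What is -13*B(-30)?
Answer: 390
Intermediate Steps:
L(J, K) = 6*K (L(J, K) = -2*K*(-3) = 6*K)
s = 0 (s = (6*0)/(-7) = 0*(-⅐) = 0)
B(M) = M (B(M) = 0 + M = M)
-13*B(-30) = -13*(-30) = 390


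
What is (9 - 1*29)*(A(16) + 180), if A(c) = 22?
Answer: -4040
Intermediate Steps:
(9 - 1*29)*(A(16) + 180) = (9 - 1*29)*(22 + 180) = (9 - 29)*202 = -20*202 = -4040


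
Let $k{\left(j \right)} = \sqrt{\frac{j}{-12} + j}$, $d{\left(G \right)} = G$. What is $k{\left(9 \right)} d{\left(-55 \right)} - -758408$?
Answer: $758408 - \frac{55 \sqrt{33}}{2} \approx 7.5825 \cdot 10^{5}$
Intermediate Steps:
$k{\left(j \right)} = \frac{\sqrt{33} \sqrt{j}}{6}$ ($k{\left(j \right)} = \sqrt{j \left(- \frac{1}{12}\right) + j} = \sqrt{- \frac{j}{12} + j} = \sqrt{\frac{11 j}{12}} = \frac{\sqrt{33} \sqrt{j}}{6}$)
$k{\left(9 \right)} d{\left(-55 \right)} - -758408 = \frac{\sqrt{33} \sqrt{9}}{6} \left(-55\right) - -758408 = \frac{1}{6} \sqrt{33} \cdot 3 \left(-55\right) + 758408 = \frac{\sqrt{33}}{2} \left(-55\right) + 758408 = - \frac{55 \sqrt{33}}{2} + 758408 = 758408 - \frac{55 \sqrt{33}}{2}$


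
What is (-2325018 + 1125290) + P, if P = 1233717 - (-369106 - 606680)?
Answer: 1009775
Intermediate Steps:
P = 2209503 (P = 1233717 - 1*(-975786) = 1233717 + 975786 = 2209503)
(-2325018 + 1125290) + P = (-2325018 + 1125290) + 2209503 = -1199728 + 2209503 = 1009775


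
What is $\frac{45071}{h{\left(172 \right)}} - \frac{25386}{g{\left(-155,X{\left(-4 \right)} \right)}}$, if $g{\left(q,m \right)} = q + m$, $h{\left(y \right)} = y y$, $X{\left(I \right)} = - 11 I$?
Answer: $\frac{252007435}{1094608} \approx 230.23$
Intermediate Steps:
$h{\left(y \right)} = y^{2}$
$g{\left(q,m \right)} = m + q$
$\frac{45071}{h{\left(172 \right)}} - \frac{25386}{g{\left(-155,X{\left(-4 \right)} \right)}} = \frac{45071}{172^{2}} - \frac{25386}{\left(-11\right) \left(-4\right) - 155} = \frac{45071}{29584} - \frac{25386}{44 - 155} = 45071 \cdot \frac{1}{29584} - \frac{25386}{-111} = \frac{45071}{29584} - - \frac{8462}{37} = \frac{45071}{29584} + \frac{8462}{37} = \frac{252007435}{1094608}$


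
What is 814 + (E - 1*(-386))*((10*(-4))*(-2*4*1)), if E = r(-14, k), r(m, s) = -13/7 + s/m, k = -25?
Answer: 870178/7 ≈ 1.2431e+5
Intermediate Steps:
r(m, s) = -13/7 + s/m (r(m, s) = -13*⅐ + s/m = -13/7 + s/m)
E = -1/14 (E = -13/7 - 25/(-14) = -13/7 - 25*(-1/14) = -13/7 + 25/14 = -1/14 ≈ -0.071429)
814 + (E - 1*(-386))*((10*(-4))*(-2*4*1)) = 814 + (-1/14 - 1*(-386))*((10*(-4))*(-2*4*1)) = 814 + (-1/14 + 386)*(-(-320)) = 814 + 5403*(-40*(-8))/14 = 814 + (5403/14)*320 = 814 + 864480/7 = 870178/7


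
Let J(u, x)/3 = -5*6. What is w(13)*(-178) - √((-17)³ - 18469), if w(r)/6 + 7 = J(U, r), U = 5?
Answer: 103596 - 3*I*√2598 ≈ 1.036e+5 - 152.91*I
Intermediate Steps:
J(u, x) = -90 (J(u, x) = 3*(-5*6) = 3*(-30) = -90)
w(r) = -582 (w(r) = -42 + 6*(-90) = -42 - 540 = -582)
w(13)*(-178) - √((-17)³ - 18469) = -582*(-178) - √((-17)³ - 18469) = 103596 - √(-4913 - 18469) = 103596 - √(-23382) = 103596 - 3*I*√2598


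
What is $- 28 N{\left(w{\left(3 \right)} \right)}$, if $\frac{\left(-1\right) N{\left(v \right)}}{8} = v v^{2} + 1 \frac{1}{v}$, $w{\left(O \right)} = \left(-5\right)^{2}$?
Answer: $\frac{87500224}{25} \approx 3.5 \cdot 10^{6}$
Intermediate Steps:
$w{\left(O \right)} = 25$
$N{\left(v \right)} = - \frac{8}{v} - 8 v^{3}$ ($N{\left(v \right)} = - 8 \left(v v^{2} + 1 \frac{1}{v}\right) = - 8 \left(v^{3} + \frac{1}{v}\right) = - 8 \left(\frac{1}{v} + v^{3}\right) = - \frac{8}{v} - 8 v^{3}$)
$- 28 N{\left(w{\left(3 \right)} \right)} = - 28 \frac{8 \left(-1 - 25^{4}\right)}{25} = - 28 \cdot 8 \cdot \frac{1}{25} \left(-1 - 390625\right) = - 28 \cdot 8 \cdot \frac{1}{25} \left(-390626\right) = \left(-28\right) \left(- \frac{3125008}{25}\right) = \frac{87500224}{25}$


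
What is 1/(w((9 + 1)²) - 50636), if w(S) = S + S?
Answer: -1/50436 ≈ -1.9827e-5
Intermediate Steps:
w(S) = 2*S
1/(w((9 + 1)²) - 50636) = 1/(2*(9 + 1)² - 50636) = 1/(2*10² - 50636) = 1/(2*100 - 50636) = 1/(200 - 50636) = 1/(-50436) = -1/50436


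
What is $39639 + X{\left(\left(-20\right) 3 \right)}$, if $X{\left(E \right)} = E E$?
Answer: $43239$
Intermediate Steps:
$X{\left(E \right)} = E^{2}$
$39639 + X{\left(\left(-20\right) 3 \right)} = 39639 + \left(\left(-20\right) 3\right)^{2} = 39639 + \left(-60\right)^{2} = 39639 + 3600 = 43239$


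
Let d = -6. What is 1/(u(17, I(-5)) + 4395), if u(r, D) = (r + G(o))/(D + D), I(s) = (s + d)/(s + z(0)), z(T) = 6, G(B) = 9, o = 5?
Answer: 11/48332 ≈ 0.00022759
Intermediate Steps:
I(s) = (-6 + s)/(6 + s) (I(s) = (s - 6)/(s + 6) = (-6 + s)/(6 + s))
u(r, D) = (9 + r)/(2*D) (u(r, D) = (r + 9)/(D + D) = (9 + r)/((2*D)) = (9 + r)*(1/(2*D)) = (9 + r)/(2*D))
1/(u(17, I(-5)) + 4395) = 1/((9 + 17)/(2*(((-6 - 5)/(6 - 5)))) + 4395) = 1/((½)*26/(-11/1) + 4395) = 1/((½)*26/(1*(-11)) + 4395) = 1/((½)*26/(-11) + 4395) = 1/((½)*(-1/11)*26 + 4395) = 1/(-13/11 + 4395) = 1/(48332/11) = 11/48332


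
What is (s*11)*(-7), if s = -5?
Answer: 385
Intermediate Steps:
(s*11)*(-7) = -5*11*(-7) = -55*(-7) = 385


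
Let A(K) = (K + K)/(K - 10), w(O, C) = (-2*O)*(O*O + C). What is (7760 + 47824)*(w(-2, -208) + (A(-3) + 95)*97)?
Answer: 6101400096/13 ≈ 4.6934e+8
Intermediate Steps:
w(O, C) = -2*O*(C + O²) (w(O, C) = (-2*O)*(O² + C) = (-2*O)*(C + O²) = -2*O*(C + O²))
A(K) = 2*K/(-10 + K) (A(K) = (2*K)/(-10 + K) = 2*K/(-10 + K))
(7760 + 47824)*(w(-2, -208) + (A(-3) + 95)*97) = (7760 + 47824)*(-2*(-2)*(-208 + (-2)²) + (2*(-3)/(-10 - 3) + 95)*97) = 55584*(-2*(-2)*(-208 + 4) + (2*(-3)/(-13) + 95)*97) = 55584*(-2*(-2)*(-204) + (2*(-3)*(-1/13) + 95)*97) = 55584*(-816 + (6/13 + 95)*97) = 55584*(-816 + (1241/13)*97) = 55584*(-816 + 120377/13) = 55584*(109769/13) = 6101400096/13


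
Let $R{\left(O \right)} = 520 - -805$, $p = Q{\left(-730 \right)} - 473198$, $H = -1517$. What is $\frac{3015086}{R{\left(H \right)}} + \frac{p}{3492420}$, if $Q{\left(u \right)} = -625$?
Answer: $\frac{701954588843}{308497100} \approx 2275.4$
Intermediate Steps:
$p = -473823$ ($p = -625 - 473198 = -473823$)
$R{\left(O \right)} = 1325$ ($R{\left(O \right)} = 520 + 805 = 1325$)
$\frac{3015086}{R{\left(H \right)}} + \frac{p}{3492420} = \frac{3015086}{1325} - \frac{473823}{3492420} = 3015086 \cdot \frac{1}{1325} - \frac{157941}{1164140} = \frac{3015086}{1325} - \frac{157941}{1164140} = \frac{701954588843}{308497100}$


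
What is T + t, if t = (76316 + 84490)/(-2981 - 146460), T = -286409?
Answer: -42801408175/149441 ≈ -2.8641e+5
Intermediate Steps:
t = -160806/149441 (t = 160806/(-149441) = 160806*(-1/149441) = -160806/149441 ≈ -1.0760)
T + t = -286409 - 160806/149441 = -42801408175/149441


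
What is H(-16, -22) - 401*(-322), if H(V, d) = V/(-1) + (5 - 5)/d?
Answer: 129138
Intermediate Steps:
H(V, d) = -V (H(V, d) = V*(-1) + 0/d = -V + 0 = -V)
H(-16, -22) - 401*(-322) = -1*(-16) - 401*(-322) = 16 + 129122 = 129138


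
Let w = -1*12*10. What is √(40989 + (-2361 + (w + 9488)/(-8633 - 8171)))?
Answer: √681712595086/4201 ≈ 196.54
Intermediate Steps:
w = -120 (w = -12*10 = -120)
√(40989 + (-2361 + (w + 9488)/(-8633 - 8171))) = √(40989 + (-2361 + (-120 + 9488)/(-8633 - 8171))) = √(40989 + (-2361 + 9368/(-16804))) = √(40989 + (-2361 + 9368*(-1/16804))) = √(40989 + (-2361 - 2342/4201)) = √(40989 - 9920903/4201) = √(162273886/4201) = √681712595086/4201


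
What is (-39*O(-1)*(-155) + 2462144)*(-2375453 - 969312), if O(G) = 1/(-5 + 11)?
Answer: -16477325853795/2 ≈ -8.2387e+12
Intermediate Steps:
O(G) = ⅙ (O(G) = 1/6 = ⅙)
(-39*O(-1)*(-155) + 2462144)*(-2375453 - 969312) = (-39*⅙*(-155) + 2462144)*(-2375453 - 969312) = (-13/2*(-155) + 2462144)*(-3344765) = (2015/2 + 2462144)*(-3344765) = (4926303/2)*(-3344765) = -16477325853795/2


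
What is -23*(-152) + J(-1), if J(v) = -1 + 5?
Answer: 3500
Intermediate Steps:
J(v) = 4
-23*(-152) + J(-1) = -23*(-152) + 4 = 3496 + 4 = 3500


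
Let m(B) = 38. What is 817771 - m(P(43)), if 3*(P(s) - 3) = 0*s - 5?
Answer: 817733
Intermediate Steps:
P(s) = 4/3 (P(s) = 3 + (0*s - 5)/3 = 3 + (0 - 5)/3 = 3 + (⅓)*(-5) = 3 - 5/3 = 4/3)
817771 - m(P(43)) = 817771 - 1*38 = 817771 - 38 = 817733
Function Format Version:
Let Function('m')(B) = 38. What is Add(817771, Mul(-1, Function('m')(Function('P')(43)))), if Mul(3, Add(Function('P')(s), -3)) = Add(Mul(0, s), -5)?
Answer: 817733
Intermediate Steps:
Function('P')(s) = Rational(4, 3) (Function('P')(s) = Add(3, Mul(Rational(1, 3), Add(Mul(0, s), -5))) = Add(3, Mul(Rational(1, 3), Add(0, -5))) = Add(3, Mul(Rational(1, 3), -5)) = Add(3, Rational(-5, 3)) = Rational(4, 3))
Add(817771, Mul(-1, Function('m')(Function('P')(43)))) = Add(817771, Mul(-1, 38)) = Add(817771, -38) = 817733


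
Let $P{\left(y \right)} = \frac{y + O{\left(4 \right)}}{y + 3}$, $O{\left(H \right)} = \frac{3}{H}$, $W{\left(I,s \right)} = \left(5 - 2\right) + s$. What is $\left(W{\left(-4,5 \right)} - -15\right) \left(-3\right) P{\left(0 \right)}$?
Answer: $- \frac{69}{4} \approx -17.25$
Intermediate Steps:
$W{\left(I,s \right)} = 3 + s$
$P{\left(y \right)} = \frac{\frac{3}{4} + y}{3 + y}$ ($P{\left(y \right)} = \frac{y + \frac{3}{4}}{y + 3} = \frac{y + 3 \cdot \frac{1}{4}}{3 + y} = \frac{y + \frac{3}{4}}{3 + y} = \frac{\frac{3}{4} + y}{3 + y}$)
$\left(W{\left(-4,5 \right)} - -15\right) \left(-3\right) P{\left(0 \right)} = \left(\left(3 + 5\right) - -15\right) \left(-3\right) \frac{\frac{3}{4} + 0}{3 + 0} = \left(8 + 15\right) \left(-3\right) \frac{1}{3} \cdot \frac{3}{4} = 23 \left(-3\right) \frac{1}{3} \cdot \frac{3}{4} = \left(-69\right) \frac{1}{4} = - \frac{69}{4}$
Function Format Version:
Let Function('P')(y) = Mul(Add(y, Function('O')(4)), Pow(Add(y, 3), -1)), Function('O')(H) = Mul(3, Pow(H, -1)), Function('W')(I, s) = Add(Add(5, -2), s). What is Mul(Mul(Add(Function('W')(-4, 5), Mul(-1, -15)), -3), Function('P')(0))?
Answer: Rational(-69, 4) ≈ -17.250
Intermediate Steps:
Function('W')(I, s) = Add(3, s)
Function('P')(y) = Mul(Pow(Add(3, y), -1), Add(Rational(3, 4), y)) (Function('P')(y) = Mul(Add(y, Mul(3, Pow(4, -1))), Pow(Add(y, 3), -1)) = Mul(Add(y, Mul(3, Rational(1, 4))), Pow(Add(3, y), -1)) = Mul(Add(y, Rational(3, 4)), Pow(Add(3, y), -1)) = Mul(Add(Rational(3, 4), y), Pow(Add(3, y), -1)) = Mul(Pow(Add(3, y), -1), Add(Rational(3, 4), y)))
Mul(Mul(Add(Function('W')(-4, 5), Mul(-1, -15)), -3), Function('P')(0)) = Mul(Mul(Add(Add(3, 5), Mul(-1, -15)), -3), Mul(Pow(Add(3, 0), -1), Add(Rational(3, 4), 0))) = Mul(Mul(Add(8, 15), -3), Mul(Pow(3, -1), Rational(3, 4))) = Mul(Mul(23, -3), Mul(Rational(1, 3), Rational(3, 4))) = Mul(-69, Rational(1, 4)) = Rational(-69, 4)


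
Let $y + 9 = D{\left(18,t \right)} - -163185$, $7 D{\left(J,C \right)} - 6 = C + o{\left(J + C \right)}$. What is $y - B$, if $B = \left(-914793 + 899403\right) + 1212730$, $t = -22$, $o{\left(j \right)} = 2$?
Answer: $-1034166$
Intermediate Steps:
$D{\left(J,C \right)} = \frac{8}{7} + \frac{C}{7}$ ($D{\left(J,C \right)} = \frac{6}{7} + \frac{C + 2}{7} = \frac{6}{7} + \frac{2 + C}{7} = \frac{6}{7} + \left(\frac{2}{7} + \frac{C}{7}\right) = \frac{8}{7} + \frac{C}{7}$)
$B = 1197340$ ($B = -15390 + 1212730 = 1197340$)
$y = 163174$ ($y = -9 + \left(\left(\frac{8}{7} + \frac{1}{7} \left(-22\right)\right) - -163185\right) = -9 + \left(\left(\frac{8}{7} - \frac{22}{7}\right) + 163185\right) = -9 + \left(-2 + 163185\right) = -9 + 163183 = 163174$)
$y - B = 163174 - 1197340 = -1034166$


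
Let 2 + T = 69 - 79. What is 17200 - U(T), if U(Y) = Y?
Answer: 17212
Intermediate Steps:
T = -12 (T = -2 + (69 - 79) = -2 - 10 = -12)
17200 - U(T) = 17200 - 1*(-12) = 17200 + 12 = 17212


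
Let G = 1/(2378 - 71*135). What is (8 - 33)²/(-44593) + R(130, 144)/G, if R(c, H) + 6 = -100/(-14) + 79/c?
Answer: -511961698093/40579630 ≈ -12616.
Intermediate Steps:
R(c, H) = 8/7 + 79/c (R(c, H) = -6 + (-100/(-14) + 79/c) = -6 + (-100*(-1/14) + 79/c) = -6 + (50/7 + 79/c) = 8/7 + 79/c)
G = -1/7207 (G = 1/(2378 - 9585) = 1/(-7207) = -1/7207 ≈ -0.00013875)
(8 - 33)²/(-44593) + R(130, 144)/G = (8 - 33)²/(-44593) + (8/7 + 79/130)/(-1/7207) = (-25)²*(-1/44593) + (8/7 + 79*(1/130))*(-7207) = 625*(-1/44593) + (8/7 + 79/130)*(-7207) = -625/44593 + (1593/910)*(-7207) = -625/44593 - 11480751/910 = -511961698093/40579630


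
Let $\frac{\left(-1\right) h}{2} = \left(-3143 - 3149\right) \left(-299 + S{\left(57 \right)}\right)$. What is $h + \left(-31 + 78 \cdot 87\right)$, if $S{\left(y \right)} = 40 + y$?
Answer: $-2535213$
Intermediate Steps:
$h = -2541968$ ($h = - 2 \left(-3143 - 3149\right) \left(-299 + \left(40 + 57\right)\right) = - 2 \left(- 6292 \left(-299 + 97\right)\right) = - 2 \left(\left(-6292\right) \left(-202\right)\right) = \left(-2\right) 1270984 = -2541968$)
$h + \left(-31 + 78 \cdot 87\right) = -2541968 + \left(-31 + 78 \cdot 87\right) = -2541968 + \left(-31 + 6786\right) = -2541968 + 6755 = -2535213$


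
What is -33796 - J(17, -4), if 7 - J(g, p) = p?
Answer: -33807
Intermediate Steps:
J(g, p) = 7 - p
-33796 - J(17, -4) = -33796 - (7 - 1*(-4)) = -33796 - (7 + 4) = -33796 - 1*11 = -33796 - 11 = -33807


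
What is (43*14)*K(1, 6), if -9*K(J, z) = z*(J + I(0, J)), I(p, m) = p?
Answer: -1204/3 ≈ -401.33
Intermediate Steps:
K(J, z) = -J*z/9 (K(J, z) = -z*(J + 0)/9 = -z*J/9 = -J*z/9)
(43*14)*K(1, 6) = (43*14)*(-⅑*1*6) = 602*(-⅔) = -1204/3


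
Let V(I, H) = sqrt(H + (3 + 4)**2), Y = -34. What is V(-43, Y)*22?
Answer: 22*sqrt(15) ≈ 85.206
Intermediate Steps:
V(I, H) = sqrt(49 + H) (V(I, H) = sqrt(H + 7**2) = sqrt(H + 49) = sqrt(49 + H))
V(-43, Y)*22 = sqrt(49 - 34)*22 = sqrt(15)*22 = 22*sqrt(15)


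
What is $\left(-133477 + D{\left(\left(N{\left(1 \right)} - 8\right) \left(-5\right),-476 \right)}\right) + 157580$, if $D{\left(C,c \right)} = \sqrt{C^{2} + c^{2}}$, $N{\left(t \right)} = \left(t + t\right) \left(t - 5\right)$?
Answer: $24103 + 4 \sqrt{14561} \approx 24586.0$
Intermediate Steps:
$N{\left(t \right)} = 2 t \left(-5 + t\right)$
$\left(-133477 + D{\left(\left(N{\left(1 \right)} - 8\right) \left(-5\right),-476 \right)}\right) + 157580 = \left(-133477 + \sqrt{\left(\left(2 \cdot 1 \left(-5 + 1\right) - 8\right) \left(-5\right)\right)^{2} + \left(-476\right)^{2}}\right) + 157580 = \left(-133477 + \sqrt{\left(\left(2 \cdot 1 \left(-4\right) - 8\right) \left(-5\right)\right)^{2} + 226576}\right) + 157580 = \left(-133477 + \sqrt{\left(\left(-8 - 8\right) \left(-5\right)\right)^{2} + 226576}\right) + 157580 = \left(-133477 + \sqrt{\left(\left(-16\right) \left(-5\right)\right)^{2} + 226576}\right) + 157580 = \left(-133477 + \sqrt{80^{2} + 226576}\right) + 157580 = \left(-133477 + \sqrt{6400 + 226576}\right) + 157580 = \left(-133477 + \sqrt{232976}\right) + 157580 = \left(-133477 + 4 \sqrt{14561}\right) + 157580 = 24103 + 4 \sqrt{14561}$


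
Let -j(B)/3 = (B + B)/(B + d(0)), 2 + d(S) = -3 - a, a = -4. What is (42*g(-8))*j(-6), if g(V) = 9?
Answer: -1944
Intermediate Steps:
d(S) = -1 (d(S) = -2 + (-3 - 1*(-4)) = -2 + (-3 + 4) = -2 + 1 = -1)
j(B) = -6*B/(-1 + B) (j(B) = -3*(B + B)/(B - 1) = -3*2*B/(-1 + B) = -6*B/(-1 + B))
(42*g(-8))*j(-6) = (42*9)*(-6*(-6)/(-1 - 6)) = 378*(-6*(-6)/(-7)) = 378*(-6*(-6)*(-1/7)) = 378*(-36/7) = -1944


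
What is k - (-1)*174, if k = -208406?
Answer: -208232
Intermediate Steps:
k - (-1)*174 = -208406 - (-1)*174 = -208406 - 1*(-174) = -208406 + 174 = -208232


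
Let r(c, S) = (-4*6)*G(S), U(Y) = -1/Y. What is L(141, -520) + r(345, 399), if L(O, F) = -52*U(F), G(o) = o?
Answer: -95761/10 ≈ -9576.1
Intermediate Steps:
r(c, S) = -24*S (r(c, S) = (-4*6)*S = -24*S)
L(O, F) = 52/F (L(O, F) = -(-52)/F = 52/F)
L(141, -520) + r(345, 399) = 52/(-520) - 24*399 = 52*(-1/520) - 9576 = -1/10 - 9576 = -95761/10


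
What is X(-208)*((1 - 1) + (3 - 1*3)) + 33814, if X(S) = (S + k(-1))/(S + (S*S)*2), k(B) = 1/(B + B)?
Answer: 33814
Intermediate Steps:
k(B) = 1/(2*B)
X(S) = (-1/2 + S)/(S + 2*S**2) (X(S) = (S + (1/2)/(-1))/(S + (S*S)*2) = (S + (1/2)*(-1))/(S + S**2*2) = (S - 1/2)/(S + 2*S**2) = (-1/2 + S)/(S + 2*S**2))
X(-208)*((1 - 1) + (3 - 1*3)) + 33814 = ((-1/2 - 208)/((-208)*(1 + 2*(-208))))*((1 - 1) + (3 - 1*3)) + 33814 = (-1/208*(-417/2)/(1 - 416))*(0 + (3 - 3)) + 33814 = (-1/208*(-417/2)/(-415))*(0 + 0) + 33814 = -1/208*(-1/415)*(-417/2)*0 + 33814 = -417/172640*0 + 33814 = 0 + 33814 = 33814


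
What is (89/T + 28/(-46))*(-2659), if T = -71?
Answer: 8086019/1633 ≈ 4951.6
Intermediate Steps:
(89/T + 28/(-46))*(-2659) = (89/(-71) + 28/(-46))*(-2659) = (89*(-1/71) + 28*(-1/46))*(-2659) = (-89/71 - 14/23)*(-2659) = -3041/1633*(-2659) = 8086019/1633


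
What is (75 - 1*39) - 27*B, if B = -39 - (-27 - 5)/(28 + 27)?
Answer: 59031/55 ≈ 1073.3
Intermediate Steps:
B = -2113/55 (B = -39 - (-32)/55 = -39 - 1*(-32/55) = -39 + 32/55 = -2113/55 ≈ -38.418)
(75 - 1*39) - 27*B = (75 - 1*39) - 27*(-2113/55) = (75 - 39) + 57051/55 = 36 + 57051/55 = 59031/55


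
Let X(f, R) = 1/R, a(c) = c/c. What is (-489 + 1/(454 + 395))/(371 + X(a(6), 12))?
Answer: -1660640/1260199 ≈ -1.3178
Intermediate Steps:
a(c) = 1
(-489 + 1/(454 + 395))/(371 + X(a(6), 12)) = (-489 + 1/(454 + 395))/(371 + 1/12) = (-489 + 1/849)/(371 + 1/12) = (-489 + 1/849)/(4453/12) = -415160/849*12/4453 = -1660640/1260199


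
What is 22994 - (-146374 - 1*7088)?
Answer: 176456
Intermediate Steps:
22994 - (-146374 - 1*7088) = 22994 - (-146374 - 7088) = 22994 - 1*(-153462) = 22994 + 153462 = 176456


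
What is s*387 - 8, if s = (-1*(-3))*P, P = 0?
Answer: -8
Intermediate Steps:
s = 0 (s = -1*(-3)*0 = 3*0 = 0)
s*387 - 8 = 0*387 - 8 = 0 - 8 = -8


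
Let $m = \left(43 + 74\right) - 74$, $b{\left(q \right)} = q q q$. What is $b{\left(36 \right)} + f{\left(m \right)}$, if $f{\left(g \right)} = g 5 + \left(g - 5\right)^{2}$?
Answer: $48315$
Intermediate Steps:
$b{\left(q \right)} = q^{3}$ ($b{\left(q \right)} = q^{2} q = q^{3}$)
$m = 43$ ($m = 117 - 74 = 43$)
$f{\left(g \right)} = \left(-5 + g\right)^{2} + 5 g$ ($f{\left(g \right)} = 5 g + \left(-5 + g\right)^{2} = \left(-5 + g\right)^{2} + 5 g$)
$b{\left(36 \right)} + f{\left(m \right)} = 36^{3} + \left(\left(-5 + 43\right)^{2} + 5 \cdot 43\right) = 46656 + \left(38^{2} + 215\right) = 46656 + \left(1444 + 215\right) = 46656 + 1659 = 48315$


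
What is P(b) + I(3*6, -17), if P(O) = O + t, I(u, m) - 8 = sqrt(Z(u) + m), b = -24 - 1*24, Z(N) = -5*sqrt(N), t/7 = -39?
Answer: -313 + I*sqrt(17 + 15*sqrt(2)) ≈ -313.0 + 6.1817*I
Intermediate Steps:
t = -273 (t = 7*(-39) = -273)
b = -48 (b = -24 - 24 = -48)
I(u, m) = 8 + sqrt(m - 5*sqrt(u)) (I(u, m) = 8 + sqrt(-5*sqrt(u) + m) = 8 + sqrt(m - 5*sqrt(u)))
P(O) = -273 + O (P(O) = O - 273 = -273 + O)
P(b) + I(3*6, -17) = (-273 - 48) + (8 + sqrt(-17 - 5*3*sqrt(2))) = -321 + (8 + sqrt(-17 - 15*sqrt(2))) = -313 + sqrt(-17 - 15*sqrt(2))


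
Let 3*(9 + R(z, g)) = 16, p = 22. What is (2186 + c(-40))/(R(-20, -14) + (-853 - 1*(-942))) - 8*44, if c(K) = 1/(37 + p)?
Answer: -4929683/15104 ≈ -326.38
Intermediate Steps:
R(z, g) = -11/3 (R(z, g) = -9 + (⅓)*16 = -9 + 16/3 = -11/3)
c(K) = 1/59 (c(K) = 1/(37 + 22) = 1/59)
(2186 + c(-40))/(R(-20, -14) + (-853 - 1*(-942))) - 8*44 = (2186 + 1/59)/(-11/3 + (-853 - 1*(-942))) - 8*44 = 128975/(59*(-11/3 + (-853 + 942))) - 1*352 = 128975/(59*(-11/3 + 89)) - 352 = 128975/(59*(256/3)) - 352 = (128975/59)*(3/256) - 352 = 386925/15104 - 352 = -4929683/15104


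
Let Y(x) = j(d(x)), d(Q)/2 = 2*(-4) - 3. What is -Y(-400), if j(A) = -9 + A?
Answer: 31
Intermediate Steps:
d(Q) = -22 (d(Q) = 2*(2*(-4) - 3) = 2*(-8 - 3) = 2*(-11) = -22)
Y(x) = -31 (Y(x) = -9 - 22 = -31)
-Y(-400) = -1*(-31) = 31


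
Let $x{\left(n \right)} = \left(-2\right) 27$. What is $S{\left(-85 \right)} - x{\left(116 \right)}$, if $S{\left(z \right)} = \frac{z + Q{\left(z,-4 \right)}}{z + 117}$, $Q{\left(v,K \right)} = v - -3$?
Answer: $\frac{1561}{32} \approx 48.781$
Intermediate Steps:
$Q{\left(v,K \right)} = 3 + v$ ($Q{\left(v,K \right)} = v + 3 = 3 + v$)
$S{\left(z \right)} = \frac{3 + 2 z}{117 + z}$ ($S{\left(z \right)} = \frac{z + \left(3 + z\right)}{z + 117} = \frac{3 + 2 z}{117 + z}$)
$x{\left(n \right)} = -54$
$S{\left(-85 \right)} - x{\left(116 \right)} = \frac{3 + 2 \left(-85\right)}{117 - 85} - -54 = \frac{3 - 170}{32} + 54 = \frac{1}{32} \left(-167\right) + 54 = - \frac{167}{32} + 54 = \frac{1561}{32}$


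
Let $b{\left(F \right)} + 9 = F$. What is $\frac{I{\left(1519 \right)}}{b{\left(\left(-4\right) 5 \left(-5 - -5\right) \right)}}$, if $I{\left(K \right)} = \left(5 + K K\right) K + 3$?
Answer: $- \frac{1168296319}{3} \approx -3.8943 \cdot 10^{8}$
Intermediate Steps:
$I{\left(K \right)} = 3 + K \left(5 + K^{2}\right)$ ($I{\left(K \right)} = \left(5 + K^{2}\right) K + 3 = K \left(5 + K^{2}\right) + 3 = 3 + K \left(5 + K^{2}\right)$)
$b{\left(F \right)} = -9 + F$
$\frac{I{\left(1519 \right)}}{b{\left(\left(-4\right) 5 \left(-5 - -5\right) \right)}} = \frac{3 + 1519^{3} + 5 \cdot 1519}{-9 + \left(-4\right) 5 \left(-5 - -5\right)} = \frac{3 + 3504881359 + 7595}{-9 - 20 \left(-5 + 5\right)} = \frac{3504888957}{-9 - 0} = \frac{3504888957}{-9 + 0} = \frac{3504888957}{-9} = 3504888957 \left(- \frac{1}{9}\right) = - \frac{1168296319}{3}$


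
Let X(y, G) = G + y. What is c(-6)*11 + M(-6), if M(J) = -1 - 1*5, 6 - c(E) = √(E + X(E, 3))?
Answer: 60 - 33*I ≈ 60.0 - 33.0*I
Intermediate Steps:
c(E) = 6 - √(3 + 2*E) (c(E) = 6 - √(E + (3 + E)) = 6 - √(3 + 2*E))
M(J) = -6 (M(J) = -1 - 5 = -6)
c(-6)*11 + M(-6) = (6 - √(3 + 2*(-6)))*11 - 6 = (6 - √(3 - 12))*11 - 6 = (6 - √(-9))*11 - 6 = (6 - 3*I)*11 - 6 = (66 - 33*I) - 6 = 60 - 33*I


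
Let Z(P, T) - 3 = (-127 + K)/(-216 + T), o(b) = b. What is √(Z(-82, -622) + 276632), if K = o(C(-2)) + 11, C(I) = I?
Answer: 2*√12141585489/419 ≈ 525.96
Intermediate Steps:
K = 9 (K = -2 + 11 = 9)
Z(P, T) = 3 - 118/(-216 + T) (Z(P, T) = 3 + (-127 + 9)/(-216 + T) = 3 - 118/(-216 + T))
√(Z(-82, -622) + 276632) = √((-766 + 3*(-622))/(-216 - 622) + 276632) = √((-766 - 1866)/(-838) + 276632) = √(-1/838*(-2632) + 276632) = √(1316/419 + 276632) = √(115910124/419) = 2*√12141585489/419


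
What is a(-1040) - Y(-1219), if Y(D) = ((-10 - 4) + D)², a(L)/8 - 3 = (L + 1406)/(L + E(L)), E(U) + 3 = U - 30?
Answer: -3212322873/2113 ≈ -1.5203e+6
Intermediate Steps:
E(U) = -33 + U (E(U) = -3 + (U - 30) = -3 + (-30 + U) = -33 + U)
a(L) = 24 + 8*(1406 + L)/(-33 + 2*L) (a(L) = 24 + 8*((L + 1406)/(L + (-33 + L))) = 24 + 8*((1406 + L)/(-33 + 2*L)) = 24 + 8*(1406 + L)/(-33 + 2*L))
Y(D) = (-14 + D)²
a(-1040) - Y(-1219) = 8*(1307 + 7*(-1040))/(-33 + 2*(-1040)) - (-14 - 1219)² = 8*(1307 - 7280)/(-33 - 2080) - 1*(-1233)² = 8*(-5973)/(-2113) - 1*1520289 = 8*(-1/2113)*(-5973) - 1520289 = 47784/2113 - 1520289 = -3212322873/2113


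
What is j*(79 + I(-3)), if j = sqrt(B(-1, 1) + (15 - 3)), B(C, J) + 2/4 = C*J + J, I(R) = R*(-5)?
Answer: 47*sqrt(46) ≈ 318.77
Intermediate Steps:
I(R) = -5*R
B(C, J) = -1/2 + J + C*J (B(C, J) = -1/2 + (C*J + J) = -1/2 + (J + C*J) = -1/2 + J + C*J)
j = sqrt(46)/2 (j = sqrt((-1/2 + 1 - 1*1) + (15 - 3)) = sqrt((-1/2 + 1 - 1) + 12) = sqrt(-1/2 + 12) = sqrt(23/2) = sqrt(46)/2 ≈ 3.3912)
j*(79 + I(-3)) = (sqrt(46)/2)*(79 - 5*(-3)) = (sqrt(46)/2)*(79 + 15) = (sqrt(46)/2)*94 = 47*sqrt(46)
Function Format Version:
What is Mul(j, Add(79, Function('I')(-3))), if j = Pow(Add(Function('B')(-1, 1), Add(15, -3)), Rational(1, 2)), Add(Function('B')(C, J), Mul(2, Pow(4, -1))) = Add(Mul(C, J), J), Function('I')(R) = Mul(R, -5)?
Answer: Mul(47, Pow(46, Rational(1, 2))) ≈ 318.77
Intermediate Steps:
Function('I')(R) = Mul(-5, R)
Function('B')(C, J) = Add(Rational(-1, 2), J, Mul(C, J)) (Function('B')(C, J) = Add(Rational(-1, 2), Add(Mul(C, J), J)) = Add(Rational(-1, 2), Add(J, Mul(C, J))) = Add(Rational(-1, 2), J, Mul(C, J)))
j = Mul(Rational(1, 2), Pow(46, Rational(1, 2))) (j = Pow(Add(Add(Rational(-1, 2), 1, Mul(-1, 1)), Add(15, -3)), Rational(1, 2)) = Pow(Add(Add(Rational(-1, 2), 1, -1), 12), Rational(1, 2)) = Pow(Add(Rational(-1, 2), 12), Rational(1, 2)) = Pow(Rational(23, 2), Rational(1, 2)) = Mul(Rational(1, 2), Pow(46, Rational(1, 2))) ≈ 3.3912)
Mul(j, Add(79, Function('I')(-3))) = Mul(Mul(Rational(1, 2), Pow(46, Rational(1, 2))), Add(79, Mul(-5, -3))) = Mul(Mul(Rational(1, 2), Pow(46, Rational(1, 2))), Add(79, 15)) = Mul(Mul(Rational(1, 2), Pow(46, Rational(1, 2))), 94) = Mul(47, Pow(46, Rational(1, 2)))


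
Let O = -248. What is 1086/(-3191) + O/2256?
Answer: -405173/899862 ≈ -0.45026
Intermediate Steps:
1086/(-3191) + O/2256 = 1086/(-3191) - 248/2256 = 1086*(-1/3191) - 248*1/2256 = -1086/3191 - 31/282 = -405173/899862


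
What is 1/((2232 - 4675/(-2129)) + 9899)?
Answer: 2129/25831574 ≈ 8.2419e-5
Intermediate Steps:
1/((2232 - 4675/(-2129)) + 9899) = 1/((2232 - 4675*(-1)/2129) + 9899) = 1/((2232 - 1*(-4675/2129)) + 9899) = 1/((2232 + 4675/2129) + 9899) = 1/(4756603/2129 + 9899) = 1/(25831574/2129) = 2129/25831574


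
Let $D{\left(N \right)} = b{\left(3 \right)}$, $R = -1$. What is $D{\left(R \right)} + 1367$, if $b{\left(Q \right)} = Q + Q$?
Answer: $1373$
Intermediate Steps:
$b{\left(Q \right)} = 2 Q$
$D{\left(N \right)} = 6$ ($D{\left(N \right)} = 2 \cdot 3 = 6$)
$D{\left(R \right)} + 1367 = 6 + 1367 = 1373$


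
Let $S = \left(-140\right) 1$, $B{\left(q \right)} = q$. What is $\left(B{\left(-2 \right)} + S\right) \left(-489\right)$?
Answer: $69438$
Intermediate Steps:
$S = -140$
$\left(B{\left(-2 \right)} + S\right) \left(-489\right) = \left(-2 - 140\right) \left(-489\right) = \left(-142\right) \left(-489\right) = 69438$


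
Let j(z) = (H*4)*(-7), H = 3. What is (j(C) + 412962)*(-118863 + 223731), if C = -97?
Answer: 43297690104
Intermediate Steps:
j(z) = -84 (j(z) = (3*4)*(-7) = 12*(-7) = -84)
(j(C) + 412962)*(-118863 + 223731) = (-84 + 412962)*(-118863 + 223731) = 412878*104868 = 43297690104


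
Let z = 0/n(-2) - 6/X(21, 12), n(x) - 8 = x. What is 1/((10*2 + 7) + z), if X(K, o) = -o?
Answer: 2/55 ≈ 0.036364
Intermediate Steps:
n(x) = 8 + x
z = ½ (z = 0/(8 - 2) - 6/((-1*12)) = 0/6 - 6/(-12) = 0*(⅙) - 6*(-1/12) = 0 + ½ = ½ ≈ 0.50000)
1/((10*2 + 7) + z) = 1/((10*2 + 7) + ½) = 1/((20 + 7) + ½) = 1/(27 + ½) = 1/(55/2) = 2/55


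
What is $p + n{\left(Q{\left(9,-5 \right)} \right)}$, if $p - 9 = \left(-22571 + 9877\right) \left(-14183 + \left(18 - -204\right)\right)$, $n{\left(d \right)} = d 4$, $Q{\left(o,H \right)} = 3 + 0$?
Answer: $177220955$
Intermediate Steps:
$Q{\left(o,H \right)} = 3$
$n{\left(d \right)} = 4 d$
$p = 177220943$ ($p = 9 + \left(-22571 + 9877\right) \left(-14183 + \left(18 - -204\right)\right) = 9 - 12694 \left(-14183 + \left(18 + 204\right)\right) = 9 - 12694 \left(-14183 + 222\right) = 9 - -177220934 = 9 + 177220934 = 177220943$)
$p + n{\left(Q{\left(9,-5 \right)} \right)} = 177220943 + 4 \cdot 3 = 177220943 + 12 = 177220955$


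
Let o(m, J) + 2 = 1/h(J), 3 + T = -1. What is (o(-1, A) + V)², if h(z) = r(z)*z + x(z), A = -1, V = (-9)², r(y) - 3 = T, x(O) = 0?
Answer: 6400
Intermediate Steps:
T = -4 (T = -3 - 1 = -4)
r(y) = -1 (r(y) = 3 - 4 = -1)
V = 81
h(z) = -z (h(z) = -z + 0 = -z)
o(m, J) = -2 - 1/J (o(m, J) = -2 + 1/(-J) = -2 - 1/J)
(o(-1, A) + V)² = ((-2 - 1/(-1)) + 81)² = ((-2 - 1*(-1)) + 81)² = ((-2 + 1) + 81)² = (-1 + 81)² = 80² = 6400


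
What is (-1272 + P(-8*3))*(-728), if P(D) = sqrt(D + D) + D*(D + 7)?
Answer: 628992 - 2912*I*sqrt(3) ≈ 6.2899e+5 - 5043.7*I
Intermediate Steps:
P(D) = D*(7 + D) + sqrt(2)*sqrt(D) (P(D) = sqrt(2*D) + D*(7 + D) = sqrt(2)*sqrt(D) + D*(7 + D) = D*(7 + D) + sqrt(2)*sqrt(D))
(-1272 + P(-8*3))*(-728) = (-1272 + ((-8*3)**2 + 7*(-8*3) + sqrt(2)*sqrt(-8*3)))*(-728) = (-1272 + ((-24)**2 + 7*(-24) + sqrt(2)*sqrt(-24)))*(-728) = (-1272 + (576 - 168 + sqrt(2)*(2*I*sqrt(6))))*(-728) = (-1272 + (576 - 168 + 4*I*sqrt(3)))*(-728) = (-1272 + (408 + 4*I*sqrt(3)))*(-728) = (-864 + 4*I*sqrt(3))*(-728) = 628992 - 2912*I*sqrt(3)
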